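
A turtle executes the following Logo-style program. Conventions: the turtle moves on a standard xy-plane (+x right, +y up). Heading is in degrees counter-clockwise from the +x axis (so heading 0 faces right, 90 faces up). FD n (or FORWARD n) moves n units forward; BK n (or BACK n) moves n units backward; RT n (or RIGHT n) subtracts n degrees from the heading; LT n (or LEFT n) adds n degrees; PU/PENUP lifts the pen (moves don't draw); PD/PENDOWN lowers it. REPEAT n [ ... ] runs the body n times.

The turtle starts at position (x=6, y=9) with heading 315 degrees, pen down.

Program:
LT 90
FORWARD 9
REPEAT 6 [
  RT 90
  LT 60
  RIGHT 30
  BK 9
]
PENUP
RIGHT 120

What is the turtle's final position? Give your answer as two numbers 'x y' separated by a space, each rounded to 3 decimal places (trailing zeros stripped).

Answer: 12.364 15.364

Derivation:
Executing turtle program step by step:
Start: pos=(6,9), heading=315, pen down
LT 90: heading 315 -> 45
FD 9: (6,9) -> (12.364,15.364) [heading=45, draw]
REPEAT 6 [
  -- iteration 1/6 --
  RT 90: heading 45 -> 315
  LT 60: heading 315 -> 15
  RT 30: heading 15 -> 345
  BK 9: (12.364,15.364) -> (3.671,17.693) [heading=345, draw]
  -- iteration 2/6 --
  RT 90: heading 345 -> 255
  LT 60: heading 255 -> 315
  RT 30: heading 315 -> 285
  BK 9: (3.671,17.693) -> (1.341,26.387) [heading=285, draw]
  -- iteration 3/6 --
  RT 90: heading 285 -> 195
  LT 60: heading 195 -> 255
  RT 30: heading 255 -> 225
  BK 9: (1.341,26.387) -> (7.705,32.751) [heading=225, draw]
  -- iteration 4/6 --
  RT 90: heading 225 -> 135
  LT 60: heading 135 -> 195
  RT 30: heading 195 -> 165
  BK 9: (7.705,32.751) -> (16.399,30.421) [heading=165, draw]
  -- iteration 5/6 --
  RT 90: heading 165 -> 75
  LT 60: heading 75 -> 135
  RT 30: heading 135 -> 105
  BK 9: (16.399,30.421) -> (18.728,21.728) [heading=105, draw]
  -- iteration 6/6 --
  RT 90: heading 105 -> 15
  LT 60: heading 15 -> 75
  RT 30: heading 75 -> 45
  BK 9: (18.728,21.728) -> (12.364,15.364) [heading=45, draw]
]
PU: pen up
RT 120: heading 45 -> 285
Final: pos=(12.364,15.364), heading=285, 7 segment(s) drawn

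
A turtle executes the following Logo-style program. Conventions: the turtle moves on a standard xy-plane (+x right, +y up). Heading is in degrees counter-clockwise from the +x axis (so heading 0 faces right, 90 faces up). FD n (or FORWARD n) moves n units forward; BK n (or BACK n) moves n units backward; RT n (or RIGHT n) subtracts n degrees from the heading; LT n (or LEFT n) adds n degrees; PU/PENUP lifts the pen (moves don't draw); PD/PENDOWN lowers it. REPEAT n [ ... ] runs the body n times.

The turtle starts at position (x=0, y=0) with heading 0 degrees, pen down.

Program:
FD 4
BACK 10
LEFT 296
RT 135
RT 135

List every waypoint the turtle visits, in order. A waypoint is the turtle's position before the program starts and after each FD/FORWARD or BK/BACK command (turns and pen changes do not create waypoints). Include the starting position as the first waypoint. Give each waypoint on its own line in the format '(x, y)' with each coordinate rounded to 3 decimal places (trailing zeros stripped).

Answer: (0, 0)
(4, 0)
(-6, 0)

Derivation:
Executing turtle program step by step:
Start: pos=(0,0), heading=0, pen down
FD 4: (0,0) -> (4,0) [heading=0, draw]
BK 10: (4,0) -> (-6,0) [heading=0, draw]
LT 296: heading 0 -> 296
RT 135: heading 296 -> 161
RT 135: heading 161 -> 26
Final: pos=(-6,0), heading=26, 2 segment(s) drawn
Waypoints (3 total):
(0, 0)
(4, 0)
(-6, 0)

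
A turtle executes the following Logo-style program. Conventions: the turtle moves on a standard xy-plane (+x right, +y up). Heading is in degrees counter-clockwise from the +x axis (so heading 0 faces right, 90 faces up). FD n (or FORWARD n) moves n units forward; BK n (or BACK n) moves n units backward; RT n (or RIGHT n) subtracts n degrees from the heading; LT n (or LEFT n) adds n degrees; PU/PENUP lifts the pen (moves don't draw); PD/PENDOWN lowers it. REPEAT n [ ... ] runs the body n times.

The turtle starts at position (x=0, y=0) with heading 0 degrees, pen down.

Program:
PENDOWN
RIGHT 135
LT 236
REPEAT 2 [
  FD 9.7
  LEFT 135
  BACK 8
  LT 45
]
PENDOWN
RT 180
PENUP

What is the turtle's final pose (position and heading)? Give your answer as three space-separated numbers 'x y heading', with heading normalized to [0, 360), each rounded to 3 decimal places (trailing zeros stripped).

Executing turtle program step by step:
Start: pos=(0,0), heading=0, pen down
PD: pen down
RT 135: heading 0 -> 225
LT 236: heading 225 -> 101
REPEAT 2 [
  -- iteration 1/2 --
  FD 9.7: (0,0) -> (-1.851,9.522) [heading=101, draw]
  LT 135: heading 101 -> 236
  BK 8: (-1.851,9.522) -> (2.623,16.154) [heading=236, draw]
  LT 45: heading 236 -> 281
  -- iteration 2/2 --
  FD 9.7: (2.623,16.154) -> (4.474,6.632) [heading=281, draw]
  LT 135: heading 281 -> 56
  BK 8: (4.474,6.632) -> (0,0) [heading=56, draw]
  LT 45: heading 56 -> 101
]
PD: pen down
RT 180: heading 101 -> 281
PU: pen up
Final: pos=(0,0), heading=281, 4 segment(s) drawn

Answer: 0 0 281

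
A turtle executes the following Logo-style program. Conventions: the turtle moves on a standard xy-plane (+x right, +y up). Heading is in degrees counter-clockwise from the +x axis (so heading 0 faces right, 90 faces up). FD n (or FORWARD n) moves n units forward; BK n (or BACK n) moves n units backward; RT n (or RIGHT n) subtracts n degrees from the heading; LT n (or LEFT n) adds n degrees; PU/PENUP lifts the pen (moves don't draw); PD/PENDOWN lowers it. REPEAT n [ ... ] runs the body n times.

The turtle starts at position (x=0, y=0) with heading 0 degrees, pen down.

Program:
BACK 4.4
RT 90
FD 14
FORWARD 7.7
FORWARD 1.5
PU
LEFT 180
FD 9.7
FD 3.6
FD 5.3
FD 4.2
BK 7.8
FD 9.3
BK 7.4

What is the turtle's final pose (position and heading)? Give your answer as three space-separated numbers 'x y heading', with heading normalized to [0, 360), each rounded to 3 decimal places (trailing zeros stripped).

Answer: -4.4 -6.3 90

Derivation:
Executing turtle program step by step:
Start: pos=(0,0), heading=0, pen down
BK 4.4: (0,0) -> (-4.4,0) [heading=0, draw]
RT 90: heading 0 -> 270
FD 14: (-4.4,0) -> (-4.4,-14) [heading=270, draw]
FD 7.7: (-4.4,-14) -> (-4.4,-21.7) [heading=270, draw]
FD 1.5: (-4.4,-21.7) -> (-4.4,-23.2) [heading=270, draw]
PU: pen up
LT 180: heading 270 -> 90
FD 9.7: (-4.4,-23.2) -> (-4.4,-13.5) [heading=90, move]
FD 3.6: (-4.4,-13.5) -> (-4.4,-9.9) [heading=90, move]
FD 5.3: (-4.4,-9.9) -> (-4.4,-4.6) [heading=90, move]
FD 4.2: (-4.4,-4.6) -> (-4.4,-0.4) [heading=90, move]
BK 7.8: (-4.4,-0.4) -> (-4.4,-8.2) [heading=90, move]
FD 9.3: (-4.4,-8.2) -> (-4.4,1.1) [heading=90, move]
BK 7.4: (-4.4,1.1) -> (-4.4,-6.3) [heading=90, move]
Final: pos=(-4.4,-6.3), heading=90, 4 segment(s) drawn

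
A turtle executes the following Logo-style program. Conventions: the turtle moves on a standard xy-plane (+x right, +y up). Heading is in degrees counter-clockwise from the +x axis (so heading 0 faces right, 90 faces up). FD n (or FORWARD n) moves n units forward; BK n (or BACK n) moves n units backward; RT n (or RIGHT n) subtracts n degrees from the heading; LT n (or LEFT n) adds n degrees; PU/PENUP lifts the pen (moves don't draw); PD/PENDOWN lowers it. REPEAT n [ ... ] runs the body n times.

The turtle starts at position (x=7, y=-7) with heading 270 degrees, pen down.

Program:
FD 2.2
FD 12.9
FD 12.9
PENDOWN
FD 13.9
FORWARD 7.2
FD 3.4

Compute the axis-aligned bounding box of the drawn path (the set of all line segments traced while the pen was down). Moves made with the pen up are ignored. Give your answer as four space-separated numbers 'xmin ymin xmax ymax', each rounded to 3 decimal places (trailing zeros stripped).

Answer: 7 -59.5 7 -7

Derivation:
Executing turtle program step by step:
Start: pos=(7,-7), heading=270, pen down
FD 2.2: (7,-7) -> (7,-9.2) [heading=270, draw]
FD 12.9: (7,-9.2) -> (7,-22.1) [heading=270, draw]
FD 12.9: (7,-22.1) -> (7,-35) [heading=270, draw]
PD: pen down
FD 13.9: (7,-35) -> (7,-48.9) [heading=270, draw]
FD 7.2: (7,-48.9) -> (7,-56.1) [heading=270, draw]
FD 3.4: (7,-56.1) -> (7,-59.5) [heading=270, draw]
Final: pos=(7,-59.5), heading=270, 6 segment(s) drawn

Segment endpoints: x in {7, 7, 7, 7, 7, 7}, y in {-59.5, -56.1, -48.9, -35, -22.1, -9.2, -7}
xmin=7, ymin=-59.5, xmax=7, ymax=-7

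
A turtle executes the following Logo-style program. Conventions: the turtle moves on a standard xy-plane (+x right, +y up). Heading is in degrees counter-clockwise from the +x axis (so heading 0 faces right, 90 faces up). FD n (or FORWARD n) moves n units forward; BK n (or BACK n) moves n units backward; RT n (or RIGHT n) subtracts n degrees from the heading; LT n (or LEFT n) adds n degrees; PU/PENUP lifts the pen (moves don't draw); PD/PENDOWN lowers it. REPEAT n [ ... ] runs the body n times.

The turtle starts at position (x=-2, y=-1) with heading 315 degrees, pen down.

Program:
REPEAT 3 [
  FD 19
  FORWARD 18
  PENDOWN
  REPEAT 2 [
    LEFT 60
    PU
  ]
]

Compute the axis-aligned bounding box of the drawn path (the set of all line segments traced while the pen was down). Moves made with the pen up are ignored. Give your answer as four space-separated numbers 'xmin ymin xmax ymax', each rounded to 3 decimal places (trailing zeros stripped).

Answer: -2 -27.163 24.163 -1

Derivation:
Executing turtle program step by step:
Start: pos=(-2,-1), heading=315, pen down
REPEAT 3 [
  -- iteration 1/3 --
  FD 19: (-2,-1) -> (11.435,-14.435) [heading=315, draw]
  FD 18: (11.435,-14.435) -> (24.163,-27.163) [heading=315, draw]
  PD: pen down
  REPEAT 2 [
    -- iteration 1/2 --
    LT 60: heading 315 -> 15
    PU: pen up
    -- iteration 2/2 --
    LT 60: heading 15 -> 75
    PU: pen up
  ]
  -- iteration 2/3 --
  FD 19: (24.163,-27.163) -> (29.081,-8.81) [heading=75, move]
  FD 18: (29.081,-8.81) -> (33.739,8.576) [heading=75, move]
  PD: pen down
  REPEAT 2 [
    -- iteration 1/2 --
    LT 60: heading 75 -> 135
    PU: pen up
    -- iteration 2/2 --
    LT 60: heading 135 -> 195
    PU: pen up
  ]
  -- iteration 3/3 --
  FD 19: (33.739,8.576) -> (15.387,3.659) [heading=195, move]
  FD 18: (15.387,3.659) -> (-2,-1) [heading=195, move]
  PD: pen down
  REPEAT 2 [
    -- iteration 1/2 --
    LT 60: heading 195 -> 255
    PU: pen up
    -- iteration 2/2 --
    LT 60: heading 255 -> 315
    PU: pen up
  ]
]
Final: pos=(-2,-1), heading=315, 2 segment(s) drawn

Segment endpoints: x in {-2, 11.435, 24.163}, y in {-27.163, -14.435, -1}
xmin=-2, ymin=-27.163, xmax=24.163, ymax=-1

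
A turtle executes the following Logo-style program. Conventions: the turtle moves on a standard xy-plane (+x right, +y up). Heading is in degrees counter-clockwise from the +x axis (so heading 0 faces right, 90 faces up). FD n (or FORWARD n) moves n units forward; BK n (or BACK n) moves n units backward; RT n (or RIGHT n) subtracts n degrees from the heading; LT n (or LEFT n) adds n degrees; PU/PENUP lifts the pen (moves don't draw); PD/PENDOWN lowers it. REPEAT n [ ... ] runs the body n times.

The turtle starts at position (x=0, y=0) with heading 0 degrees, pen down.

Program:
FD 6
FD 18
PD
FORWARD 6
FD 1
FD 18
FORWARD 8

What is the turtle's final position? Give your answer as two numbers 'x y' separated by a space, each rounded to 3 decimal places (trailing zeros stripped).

Executing turtle program step by step:
Start: pos=(0,0), heading=0, pen down
FD 6: (0,0) -> (6,0) [heading=0, draw]
FD 18: (6,0) -> (24,0) [heading=0, draw]
PD: pen down
FD 6: (24,0) -> (30,0) [heading=0, draw]
FD 1: (30,0) -> (31,0) [heading=0, draw]
FD 18: (31,0) -> (49,0) [heading=0, draw]
FD 8: (49,0) -> (57,0) [heading=0, draw]
Final: pos=(57,0), heading=0, 6 segment(s) drawn

Answer: 57 0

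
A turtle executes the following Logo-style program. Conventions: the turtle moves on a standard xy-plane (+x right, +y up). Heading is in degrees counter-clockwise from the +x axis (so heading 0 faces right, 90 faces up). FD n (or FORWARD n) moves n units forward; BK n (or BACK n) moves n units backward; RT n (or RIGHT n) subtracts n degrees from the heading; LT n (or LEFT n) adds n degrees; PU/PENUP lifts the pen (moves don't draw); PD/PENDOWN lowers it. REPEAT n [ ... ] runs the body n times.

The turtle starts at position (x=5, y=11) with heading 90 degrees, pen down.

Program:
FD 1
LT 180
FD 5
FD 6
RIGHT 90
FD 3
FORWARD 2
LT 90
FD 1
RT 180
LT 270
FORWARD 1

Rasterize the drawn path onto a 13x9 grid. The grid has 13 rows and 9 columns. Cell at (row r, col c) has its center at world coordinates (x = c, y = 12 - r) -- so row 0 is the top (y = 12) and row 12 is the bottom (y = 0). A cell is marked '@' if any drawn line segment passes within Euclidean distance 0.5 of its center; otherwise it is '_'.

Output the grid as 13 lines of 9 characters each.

Segment 0: (5,11) -> (5,12)
Segment 1: (5,12) -> (5,7)
Segment 2: (5,7) -> (5,1)
Segment 3: (5,1) -> (2,1)
Segment 4: (2,1) -> (-0,1)
Segment 5: (-0,1) -> (-0,0)
Segment 6: (-0,0) -> (1,0)

Answer: _____@___
_____@___
_____@___
_____@___
_____@___
_____@___
_____@___
_____@___
_____@___
_____@___
_____@___
@@@@@@___
@@_______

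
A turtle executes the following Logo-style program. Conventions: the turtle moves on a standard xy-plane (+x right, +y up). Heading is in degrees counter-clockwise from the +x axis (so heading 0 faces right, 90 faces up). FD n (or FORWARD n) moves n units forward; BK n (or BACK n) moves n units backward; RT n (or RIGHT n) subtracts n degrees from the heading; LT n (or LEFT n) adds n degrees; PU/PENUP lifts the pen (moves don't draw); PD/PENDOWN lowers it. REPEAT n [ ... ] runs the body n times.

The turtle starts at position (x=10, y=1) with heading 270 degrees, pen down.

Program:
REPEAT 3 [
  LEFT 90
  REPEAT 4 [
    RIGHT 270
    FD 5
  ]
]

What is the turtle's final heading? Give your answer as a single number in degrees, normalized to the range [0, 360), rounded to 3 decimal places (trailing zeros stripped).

Executing turtle program step by step:
Start: pos=(10,1), heading=270, pen down
REPEAT 3 [
  -- iteration 1/3 --
  LT 90: heading 270 -> 0
  REPEAT 4 [
    -- iteration 1/4 --
    RT 270: heading 0 -> 90
    FD 5: (10,1) -> (10,6) [heading=90, draw]
    -- iteration 2/4 --
    RT 270: heading 90 -> 180
    FD 5: (10,6) -> (5,6) [heading=180, draw]
    -- iteration 3/4 --
    RT 270: heading 180 -> 270
    FD 5: (5,6) -> (5,1) [heading=270, draw]
    -- iteration 4/4 --
    RT 270: heading 270 -> 0
    FD 5: (5,1) -> (10,1) [heading=0, draw]
  ]
  -- iteration 2/3 --
  LT 90: heading 0 -> 90
  REPEAT 4 [
    -- iteration 1/4 --
    RT 270: heading 90 -> 180
    FD 5: (10,1) -> (5,1) [heading=180, draw]
    -- iteration 2/4 --
    RT 270: heading 180 -> 270
    FD 5: (5,1) -> (5,-4) [heading=270, draw]
    -- iteration 3/4 --
    RT 270: heading 270 -> 0
    FD 5: (5,-4) -> (10,-4) [heading=0, draw]
    -- iteration 4/4 --
    RT 270: heading 0 -> 90
    FD 5: (10,-4) -> (10,1) [heading=90, draw]
  ]
  -- iteration 3/3 --
  LT 90: heading 90 -> 180
  REPEAT 4 [
    -- iteration 1/4 --
    RT 270: heading 180 -> 270
    FD 5: (10,1) -> (10,-4) [heading=270, draw]
    -- iteration 2/4 --
    RT 270: heading 270 -> 0
    FD 5: (10,-4) -> (15,-4) [heading=0, draw]
    -- iteration 3/4 --
    RT 270: heading 0 -> 90
    FD 5: (15,-4) -> (15,1) [heading=90, draw]
    -- iteration 4/4 --
    RT 270: heading 90 -> 180
    FD 5: (15,1) -> (10,1) [heading=180, draw]
  ]
]
Final: pos=(10,1), heading=180, 12 segment(s) drawn

Answer: 180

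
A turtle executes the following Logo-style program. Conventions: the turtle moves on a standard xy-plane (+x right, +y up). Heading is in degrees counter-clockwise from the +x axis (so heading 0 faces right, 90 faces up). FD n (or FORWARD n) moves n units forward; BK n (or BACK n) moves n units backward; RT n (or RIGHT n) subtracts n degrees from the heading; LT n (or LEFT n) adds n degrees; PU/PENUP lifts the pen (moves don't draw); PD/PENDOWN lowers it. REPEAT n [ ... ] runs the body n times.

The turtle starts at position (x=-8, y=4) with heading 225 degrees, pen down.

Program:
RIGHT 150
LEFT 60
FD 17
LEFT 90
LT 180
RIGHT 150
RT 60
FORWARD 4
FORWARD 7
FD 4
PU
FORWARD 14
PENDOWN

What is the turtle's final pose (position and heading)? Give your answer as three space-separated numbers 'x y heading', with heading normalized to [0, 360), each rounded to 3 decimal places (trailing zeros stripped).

Answer: -48.033 8.515 195

Derivation:
Executing turtle program step by step:
Start: pos=(-8,4), heading=225, pen down
RT 150: heading 225 -> 75
LT 60: heading 75 -> 135
FD 17: (-8,4) -> (-20.021,16.021) [heading=135, draw]
LT 90: heading 135 -> 225
LT 180: heading 225 -> 45
RT 150: heading 45 -> 255
RT 60: heading 255 -> 195
FD 4: (-20.021,16.021) -> (-23.885,14.986) [heading=195, draw]
FD 7: (-23.885,14.986) -> (-30.646,13.174) [heading=195, draw]
FD 4: (-30.646,13.174) -> (-34.51,12.139) [heading=195, draw]
PU: pen up
FD 14: (-34.51,12.139) -> (-48.033,8.515) [heading=195, move]
PD: pen down
Final: pos=(-48.033,8.515), heading=195, 4 segment(s) drawn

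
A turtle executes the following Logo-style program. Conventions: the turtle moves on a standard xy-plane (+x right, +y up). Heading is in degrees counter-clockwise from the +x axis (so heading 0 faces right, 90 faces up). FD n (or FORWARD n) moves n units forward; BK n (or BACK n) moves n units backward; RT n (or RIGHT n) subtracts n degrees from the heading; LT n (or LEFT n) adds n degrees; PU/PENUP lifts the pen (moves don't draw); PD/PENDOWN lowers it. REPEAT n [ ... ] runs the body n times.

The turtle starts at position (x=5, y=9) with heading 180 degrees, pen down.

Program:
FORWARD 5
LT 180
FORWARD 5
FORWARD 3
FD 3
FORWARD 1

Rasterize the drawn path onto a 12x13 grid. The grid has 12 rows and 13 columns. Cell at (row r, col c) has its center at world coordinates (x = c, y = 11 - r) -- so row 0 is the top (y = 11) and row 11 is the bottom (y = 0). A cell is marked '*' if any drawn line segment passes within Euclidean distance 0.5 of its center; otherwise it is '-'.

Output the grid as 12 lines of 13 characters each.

Segment 0: (5,9) -> (0,9)
Segment 1: (0,9) -> (5,9)
Segment 2: (5,9) -> (8,9)
Segment 3: (8,9) -> (11,9)
Segment 4: (11,9) -> (12,9)

Answer: -------------
-------------
*************
-------------
-------------
-------------
-------------
-------------
-------------
-------------
-------------
-------------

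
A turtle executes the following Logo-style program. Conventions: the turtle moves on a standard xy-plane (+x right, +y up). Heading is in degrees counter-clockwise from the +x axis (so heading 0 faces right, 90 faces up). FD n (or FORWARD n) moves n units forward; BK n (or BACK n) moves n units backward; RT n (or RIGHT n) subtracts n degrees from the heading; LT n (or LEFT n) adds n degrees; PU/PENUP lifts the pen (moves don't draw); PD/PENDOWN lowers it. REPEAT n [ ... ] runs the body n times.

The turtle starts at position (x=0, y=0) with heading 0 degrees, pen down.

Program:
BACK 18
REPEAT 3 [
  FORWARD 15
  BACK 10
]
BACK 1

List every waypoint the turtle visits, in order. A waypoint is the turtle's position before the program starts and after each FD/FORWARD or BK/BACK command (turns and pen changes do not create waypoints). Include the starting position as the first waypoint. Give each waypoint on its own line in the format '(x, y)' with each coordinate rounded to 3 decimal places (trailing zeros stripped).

Answer: (0, 0)
(-18, 0)
(-3, 0)
(-13, 0)
(2, 0)
(-8, 0)
(7, 0)
(-3, 0)
(-4, 0)

Derivation:
Executing turtle program step by step:
Start: pos=(0,0), heading=0, pen down
BK 18: (0,0) -> (-18,0) [heading=0, draw]
REPEAT 3 [
  -- iteration 1/3 --
  FD 15: (-18,0) -> (-3,0) [heading=0, draw]
  BK 10: (-3,0) -> (-13,0) [heading=0, draw]
  -- iteration 2/3 --
  FD 15: (-13,0) -> (2,0) [heading=0, draw]
  BK 10: (2,0) -> (-8,0) [heading=0, draw]
  -- iteration 3/3 --
  FD 15: (-8,0) -> (7,0) [heading=0, draw]
  BK 10: (7,0) -> (-3,0) [heading=0, draw]
]
BK 1: (-3,0) -> (-4,0) [heading=0, draw]
Final: pos=(-4,0), heading=0, 8 segment(s) drawn
Waypoints (9 total):
(0, 0)
(-18, 0)
(-3, 0)
(-13, 0)
(2, 0)
(-8, 0)
(7, 0)
(-3, 0)
(-4, 0)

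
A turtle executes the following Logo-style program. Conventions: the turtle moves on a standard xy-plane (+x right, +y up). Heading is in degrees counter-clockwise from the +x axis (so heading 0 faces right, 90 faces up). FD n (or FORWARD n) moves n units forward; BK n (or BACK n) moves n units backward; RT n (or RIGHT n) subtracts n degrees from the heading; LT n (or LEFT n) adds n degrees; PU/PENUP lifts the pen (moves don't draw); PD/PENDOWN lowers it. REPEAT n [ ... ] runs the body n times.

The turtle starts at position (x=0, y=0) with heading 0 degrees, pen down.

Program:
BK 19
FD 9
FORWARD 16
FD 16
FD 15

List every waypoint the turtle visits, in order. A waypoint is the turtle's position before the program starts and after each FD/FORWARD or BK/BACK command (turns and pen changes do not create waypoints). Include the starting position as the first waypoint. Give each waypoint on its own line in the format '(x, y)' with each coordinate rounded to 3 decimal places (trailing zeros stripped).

Answer: (0, 0)
(-19, 0)
(-10, 0)
(6, 0)
(22, 0)
(37, 0)

Derivation:
Executing turtle program step by step:
Start: pos=(0,0), heading=0, pen down
BK 19: (0,0) -> (-19,0) [heading=0, draw]
FD 9: (-19,0) -> (-10,0) [heading=0, draw]
FD 16: (-10,0) -> (6,0) [heading=0, draw]
FD 16: (6,0) -> (22,0) [heading=0, draw]
FD 15: (22,0) -> (37,0) [heading=0, draw]
Final: pos=(37,0), heading=0, 5 segment(s) drawn
Waypoints (6 total):
(0, 0)
(-19, 0)
(-10, 0)
(6, 0)
(22, 0)
(37, 0)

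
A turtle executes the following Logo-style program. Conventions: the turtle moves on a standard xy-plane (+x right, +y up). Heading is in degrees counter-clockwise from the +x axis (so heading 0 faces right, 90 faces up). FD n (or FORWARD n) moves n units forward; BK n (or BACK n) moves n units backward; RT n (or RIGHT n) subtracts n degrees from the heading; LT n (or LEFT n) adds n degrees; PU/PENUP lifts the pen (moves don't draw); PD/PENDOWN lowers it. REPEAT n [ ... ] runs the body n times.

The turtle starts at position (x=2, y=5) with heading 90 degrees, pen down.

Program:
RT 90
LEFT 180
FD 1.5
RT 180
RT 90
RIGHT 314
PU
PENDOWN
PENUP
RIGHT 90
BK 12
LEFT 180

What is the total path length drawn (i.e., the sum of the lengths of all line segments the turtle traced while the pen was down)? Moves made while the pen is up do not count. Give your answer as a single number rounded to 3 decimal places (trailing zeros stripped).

Executing turtle program step by step:
Start: pos=(2,5), heading=90, pen down
RT 90: heading 90 -> 0
LT 180: heading 0 -> 180
FD 1.5: (2,5) -> (0.5,5) [heading=180, draw]
RT 180: heading 180 -> 0
RT 90: heading 0 -> 270
RT 314: heading 270 -> 316
PU: pen up
PD: pen down
PU: pen up
RT 90: heading 316 -> 226
BK 12: (0.5,5) -> (8.836,13.632) [heading=226, move]
LT 180: heading 226 -> 46
Final: pos=(8.836,13.632), heading=46, 1 segment(s) drawn

Segment lengths:
  seg 1: (2,5) -> (0.5,5), length = 1.5
Total = 1.5

Answer: 1.5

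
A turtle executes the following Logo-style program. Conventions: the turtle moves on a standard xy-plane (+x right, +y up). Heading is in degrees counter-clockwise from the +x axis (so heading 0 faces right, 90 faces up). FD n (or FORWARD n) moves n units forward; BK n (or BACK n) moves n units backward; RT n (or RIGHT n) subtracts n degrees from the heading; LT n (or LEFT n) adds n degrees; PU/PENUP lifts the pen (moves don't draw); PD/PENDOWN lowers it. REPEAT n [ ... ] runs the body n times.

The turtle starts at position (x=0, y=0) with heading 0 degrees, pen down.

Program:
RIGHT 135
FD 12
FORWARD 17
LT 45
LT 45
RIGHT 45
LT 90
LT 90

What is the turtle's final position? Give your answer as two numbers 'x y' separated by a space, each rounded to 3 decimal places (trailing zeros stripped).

Answer: -20.506 -20.506

Derivation:
Executing turtle program step by step:
Start: pos=(0,0), heading=0, pen down
RT 135: heading 0 -> 225
FD 12: (0,0) -> (-8.485,-8.485) [heading=225, draw]
FD 17: (-8.485,-8.485) -> (-20.506,-20.506) [heading=225, draw]
LT 45: heading 225 -> 270
LT 45: heading 270 -> 315
RT 45: heading 315 -> 270
LT 90: heading 270 -> 0
LT 90: heading 0 -> 90
Final: pos=(-20.506,-20.506), heading=90, 2 segment(s) drawn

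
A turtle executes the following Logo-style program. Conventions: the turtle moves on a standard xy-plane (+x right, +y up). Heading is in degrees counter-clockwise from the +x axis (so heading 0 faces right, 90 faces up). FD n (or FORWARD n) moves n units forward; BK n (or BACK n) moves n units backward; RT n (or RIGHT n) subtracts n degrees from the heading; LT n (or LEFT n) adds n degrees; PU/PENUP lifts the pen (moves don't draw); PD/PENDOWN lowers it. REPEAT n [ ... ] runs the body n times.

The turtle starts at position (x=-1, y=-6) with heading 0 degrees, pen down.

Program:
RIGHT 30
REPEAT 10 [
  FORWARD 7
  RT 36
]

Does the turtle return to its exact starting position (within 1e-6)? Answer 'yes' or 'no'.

Answer: yes

Derivation:
Executing turtle program step by step:
Start: pos=(-1,-6), heading=0, pen down
RT 30: heading 0 -> 330
REPEAT 10 [
  -- iteration 1/10 --
  FD 7: (-1,-6) -> (5.062,-9.5) [heading=330, draw]
  RT 36: heading 330 -> 294
  -- iteration 2/10 --
  FD 7: (5.062,-9.5) -> (7.909,-15.895) [heading=294, draw]
  RT 36: heading 294 -> 258
  -- iteration 3/10 --
  FD 7: (7.909,-15.895) -> (6.454,-22.742) [heading=258, draw]
  RT 36: heading 258 -> 222
  -- iteration 4/10 --
  FD 7: (6.454,-22.742) -> (1.252,-27.426) [heading=222, draw]
  RT 36: heading 222 -> 186
  -- iteration 5/10 --
  FD 7: (1.252,-27.426) -> (-5.71,-28.157) [heading=186, draw]
  RT 36: heading 186 -> 150
  -- iteration 6/10 --
  FD 7: (-5.71,-28.157) -> (-11.772,-24.657) [heading=150, draw]
  RT 36: heading 150 -> 114
  -- iteration 7/10 --
  FD 7: (-11.772,-24.657) -> (-14.619,-18.263) [heading=114, draw]
  RT 36: heading 114 -> 78
  -- iteration 8/10 --
  FD 7: (-14.619,-18.263) -> (-13.164,-11.416) [heading=78, draw]
  RT 36: heading 78 -> 42
  -- iteration 9/10 --
  FD 7: (-13.164,-11.416) -> (-7.962,-6.732) [heading=42, draw]
  RT 36: heading 42 -> 6
  -- iteration 10/10 --
  FD 7: (-7.962,-6.732) -> (-1,-6) [heading=6, draw]
  RT 36: heading 6 -> 330
]
Final: pos=(-1,-6), heading=330, 10 segment(s) drawn

Start position: (-1, -6)
Final position: (-1, -6)
Distance = 0; < 1e-6 -> CLOSED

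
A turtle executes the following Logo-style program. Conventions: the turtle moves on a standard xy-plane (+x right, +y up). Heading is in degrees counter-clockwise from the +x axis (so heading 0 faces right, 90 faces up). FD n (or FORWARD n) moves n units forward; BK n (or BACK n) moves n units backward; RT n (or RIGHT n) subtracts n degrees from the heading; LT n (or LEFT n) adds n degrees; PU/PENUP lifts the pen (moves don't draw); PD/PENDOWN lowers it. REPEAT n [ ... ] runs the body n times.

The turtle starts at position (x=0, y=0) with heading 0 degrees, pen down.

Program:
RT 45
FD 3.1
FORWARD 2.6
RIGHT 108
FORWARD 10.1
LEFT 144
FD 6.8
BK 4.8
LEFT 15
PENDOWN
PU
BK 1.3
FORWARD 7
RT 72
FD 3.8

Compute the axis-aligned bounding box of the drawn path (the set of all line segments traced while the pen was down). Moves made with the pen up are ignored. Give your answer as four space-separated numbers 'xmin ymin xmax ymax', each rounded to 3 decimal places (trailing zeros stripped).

Answer: -4.969 -9.68 4.031 0

Derivation:
Executing turtle program step by step:
Start: pos=(0,0), heading=0, pen down
RT 45: heading 0 -> 315
FD 3.1: (0,0) -> (2.192,-2.192) [heading=315, draw]
FD 2.6: (2.192,-2.192) -> (4.031,-4.031) [heading=315, draw]
RT 108: heading 315 -> 207
FD 10.1: (4.031,-4.031) -> (-4.969,-8.616) [heading=207, draw]
LT 144: heading 207 -> 351
FD 6.8: (-4.969,-8.616) -> (1.748,-9.68) [heading=351, draw]
BK 4.8: (1.748,-9.68) -> (-2.993,-8.929) [heading=351, draw]
LT 15: heading 351 -> 6
PD: pen down
PU: pen up
BK 1.3: (-2.993,-8.929) -> (-4.286,-9.065) [heading=6, move]
FD 7: (-4.286,-9.065) -> (2.675,-8.333) [heading=6, move]
RT 72: heading 6 -> 294
FD 3.8: (2.675,-8.333) -> (4.221,-11.804) [heading=294, move]
Final: pos=(4.221,-11.804), heading=294, 5 segment(s) drawn

Segment endpoints: x in {-4.969, -2.993, 0, 1.748, 2.192, 4.031}, y in {-9.68, -8.929, -8.616, -4.031, -2.192, 0}
xmin=-4.969, ymin=-9.68, xmax=4.031, ymax=0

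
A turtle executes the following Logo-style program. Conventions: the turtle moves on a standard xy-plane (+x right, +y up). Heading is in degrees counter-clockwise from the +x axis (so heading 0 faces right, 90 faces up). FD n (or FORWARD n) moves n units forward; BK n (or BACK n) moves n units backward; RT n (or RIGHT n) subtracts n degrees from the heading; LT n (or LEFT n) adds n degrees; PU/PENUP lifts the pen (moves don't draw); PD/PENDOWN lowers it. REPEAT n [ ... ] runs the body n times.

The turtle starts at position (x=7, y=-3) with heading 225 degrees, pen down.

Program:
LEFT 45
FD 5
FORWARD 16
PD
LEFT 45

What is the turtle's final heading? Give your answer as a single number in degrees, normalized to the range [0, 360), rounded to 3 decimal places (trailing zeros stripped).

Executing turtle program step by step:
Start: pos=(7,-3), heading=225, pen down
LT 45: heading 225 -> 270
FD 5: (7,-3) -> (7,-8) [heading=270, draw]
FD 16: (7,-8) -> (7,-24) [heading=270, draw]
PD: pen down
LT 45: heading 270 -> 315
Final: pos=(7,-24), heading=315, 2 segment(s) drawn

Answer: 315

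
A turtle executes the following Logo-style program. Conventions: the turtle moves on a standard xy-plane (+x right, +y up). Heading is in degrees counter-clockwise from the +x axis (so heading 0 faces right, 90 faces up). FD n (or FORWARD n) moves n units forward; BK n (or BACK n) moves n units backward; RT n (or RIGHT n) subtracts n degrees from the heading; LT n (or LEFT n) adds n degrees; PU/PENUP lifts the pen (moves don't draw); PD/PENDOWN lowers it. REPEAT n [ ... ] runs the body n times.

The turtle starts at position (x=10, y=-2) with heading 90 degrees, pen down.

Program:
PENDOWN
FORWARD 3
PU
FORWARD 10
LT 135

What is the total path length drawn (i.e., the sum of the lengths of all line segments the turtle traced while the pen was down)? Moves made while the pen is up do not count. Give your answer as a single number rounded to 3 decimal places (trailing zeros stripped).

Executing turtle program step by step:
Start: pos=(10,-2), heading=90, pen down
PD: pen down
FD 3: (10,-2) -> (10,1) [heading=90, draw]
PU: pen up
FD 10: (10,1) -> (10,11) [heading=90, move]
LT 135: heading 90 -> 225
Final: pos=(10,11), heading=225, 1 segment(s) drawn

Segment lengths:
  seg 1: (10,-2) -> (10,1), length = 3
Total = 3

Answer: 3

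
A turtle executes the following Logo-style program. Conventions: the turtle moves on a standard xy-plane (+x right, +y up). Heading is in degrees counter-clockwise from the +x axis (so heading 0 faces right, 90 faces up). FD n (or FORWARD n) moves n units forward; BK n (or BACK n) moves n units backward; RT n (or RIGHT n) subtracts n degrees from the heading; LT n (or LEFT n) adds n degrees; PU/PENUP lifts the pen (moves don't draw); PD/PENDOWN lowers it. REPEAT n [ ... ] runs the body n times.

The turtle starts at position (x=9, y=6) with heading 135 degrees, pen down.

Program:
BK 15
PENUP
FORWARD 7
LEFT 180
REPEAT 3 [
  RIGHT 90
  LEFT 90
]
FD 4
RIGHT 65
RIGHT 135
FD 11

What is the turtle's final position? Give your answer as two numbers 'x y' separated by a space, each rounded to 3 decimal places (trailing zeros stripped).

Answer: 12.836 7.484

Derivation:
Executing turtle program step by step:
Start: pos=(9,6), heading=135, pen down
BK 15: (9,6) -> (19.607,-4.607) [heading=135, draw]
PU: pen up
FD 7: (19.607,-4.607) -> (14.657,0.343) [heading=135, move]
LT 180: heading 135 -> 315
REPEAT 3 [
  -- iteration 1/3 --
  RT 90: heading 315 -> 225
  LT 90: heading 225 -> 315
  -- iteration 2/3 --
  RT 90: heading 315 -> 225
  LT 90: heading 225 -> 315
  -- iteration 3/3 --
  RT 90: heading 315 -> 225
  LT 90: heading 225 -> 315
]
FD 4: (14.657,0.343) -> (17.485,-2.485) [heading=315, move]
RT 65: heading 315 -> 250
RT 135: heading 250 -> 115
FD 11: (17.485,-2.485) -> (12.836,7.484) [heading=115, move]
Final: pos=(12.836,7.484), heading=115, 1 segment(s) drawn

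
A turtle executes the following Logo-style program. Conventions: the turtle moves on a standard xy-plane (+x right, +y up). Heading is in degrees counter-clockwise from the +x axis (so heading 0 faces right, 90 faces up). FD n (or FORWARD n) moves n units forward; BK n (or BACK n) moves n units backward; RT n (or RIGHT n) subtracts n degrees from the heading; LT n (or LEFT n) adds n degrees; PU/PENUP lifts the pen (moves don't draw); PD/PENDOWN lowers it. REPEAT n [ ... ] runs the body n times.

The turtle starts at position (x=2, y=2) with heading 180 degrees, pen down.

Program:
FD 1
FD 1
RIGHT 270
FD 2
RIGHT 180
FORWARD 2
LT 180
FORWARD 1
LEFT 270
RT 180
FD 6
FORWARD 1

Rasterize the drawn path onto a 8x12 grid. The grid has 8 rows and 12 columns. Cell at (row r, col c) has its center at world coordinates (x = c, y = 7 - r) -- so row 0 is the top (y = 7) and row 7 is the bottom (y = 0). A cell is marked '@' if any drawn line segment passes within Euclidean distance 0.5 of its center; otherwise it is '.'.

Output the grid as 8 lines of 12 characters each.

Answer: ............
............
............
............
............
@@@.........
@@@@@@@@....
@...........

Derivation:
Segment 0: (2,2) -> (1,2)
Segment 1: (1,2) -> (0,2)
Segment 2: (0,2) -> (0,0)
Segment 3: (0,0) -> (-0,2)
Segment 4: (-0,2) -> (-0,1)
Segment 5: (-0,1) -> (6,1)
Segment 6: (6,1) -> (7,1)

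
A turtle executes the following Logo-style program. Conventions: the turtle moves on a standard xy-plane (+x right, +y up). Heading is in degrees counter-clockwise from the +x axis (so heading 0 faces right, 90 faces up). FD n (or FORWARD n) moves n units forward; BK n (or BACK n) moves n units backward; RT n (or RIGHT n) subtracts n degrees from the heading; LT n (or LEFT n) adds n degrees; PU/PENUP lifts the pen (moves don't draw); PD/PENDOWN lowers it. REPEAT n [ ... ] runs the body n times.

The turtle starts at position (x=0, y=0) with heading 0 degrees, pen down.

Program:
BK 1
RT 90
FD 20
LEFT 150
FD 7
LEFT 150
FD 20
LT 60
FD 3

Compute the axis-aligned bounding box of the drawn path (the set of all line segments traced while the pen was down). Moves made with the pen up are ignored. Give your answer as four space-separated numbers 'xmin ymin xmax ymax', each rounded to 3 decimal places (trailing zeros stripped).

Executing turtle program step by step:
Start: pos=(0,0), heading=0, pen down
BK 1: (0,0) -> (-1,0) [heading=0, draw]
RT 90: heading 0 -> 270
FD 20: (-1,0) -> (-1,-20) [heading=270, draw]
LT 150: heading 270 -> 60
FD 7: (-1,-20) -> (2.5,-13.938) [heading=60, draw]
LT 150: heading 60 -> 210
FD 20: (2.5,-13.938) -> (-14.821,-23.938) [heading=210, draw]
LT 60: heading 210 -> 270
FD 3: (-14.821,-23.938) -> (-14.821,-26.938) [heading=270, draw]
Final: pos=(-14.821,-26.938), heading=270, 5 segment(s) drawn

Segment endpoints: x in {-14.821, -1, -1, 0, 2.5}, y in {-26.938, -23.938, -20, -13.938, 0}
xmin=-14.821, ymin=-26.938, xmax=2.5, ymax=0

Answer: -14.821 -26.938 2.5 0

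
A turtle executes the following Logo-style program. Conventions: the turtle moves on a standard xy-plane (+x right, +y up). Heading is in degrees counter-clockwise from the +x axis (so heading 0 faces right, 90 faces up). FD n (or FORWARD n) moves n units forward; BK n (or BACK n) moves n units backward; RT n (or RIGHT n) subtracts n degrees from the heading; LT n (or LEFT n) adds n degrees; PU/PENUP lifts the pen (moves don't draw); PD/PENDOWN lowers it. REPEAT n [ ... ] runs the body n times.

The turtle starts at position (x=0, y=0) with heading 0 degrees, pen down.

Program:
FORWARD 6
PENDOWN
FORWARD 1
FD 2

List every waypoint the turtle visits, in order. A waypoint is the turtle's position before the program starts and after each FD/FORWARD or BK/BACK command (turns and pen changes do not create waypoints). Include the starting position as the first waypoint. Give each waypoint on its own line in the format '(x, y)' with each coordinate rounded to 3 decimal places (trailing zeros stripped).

Executing turtle program step by step:
Start: pos=(0,0), heading=0, pen down
FD 6: (0,0) -> (6,0) [heading=0, draw]
PD: pen down
FD 1: (6,0) -> (7,0) [heading=0, draw]
FD 2: (7,0) -> (9,0) [heading=0, draw]
Final: pos=(9,0), heading=0, 3 segment(s) drawn
Waypoints (4 total):
(0, 0)
(6, 0)
(7, 0)
(9, 0)

Answer: (0, 0)
(6, 0)
(7, 0)
(9, 0)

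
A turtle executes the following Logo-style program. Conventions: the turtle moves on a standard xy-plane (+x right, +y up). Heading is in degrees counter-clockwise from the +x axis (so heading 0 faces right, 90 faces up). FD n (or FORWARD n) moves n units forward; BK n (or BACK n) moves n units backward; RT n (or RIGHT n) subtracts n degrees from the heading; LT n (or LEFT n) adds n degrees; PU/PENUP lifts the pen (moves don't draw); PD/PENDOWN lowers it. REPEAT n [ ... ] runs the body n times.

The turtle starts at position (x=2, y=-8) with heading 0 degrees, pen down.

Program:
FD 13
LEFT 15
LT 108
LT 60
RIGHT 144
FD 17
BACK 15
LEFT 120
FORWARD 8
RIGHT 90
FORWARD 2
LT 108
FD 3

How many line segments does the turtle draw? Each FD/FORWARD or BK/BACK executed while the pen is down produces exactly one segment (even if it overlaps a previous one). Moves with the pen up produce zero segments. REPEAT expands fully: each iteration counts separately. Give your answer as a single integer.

Answer: 6

Derivation:
Executing turtle program step by step:
Start: pos=(2,-8), heading=0, pen down
FD 13: (2,-8) -> (15,-8) [heading=0, draw]
LT 15: heading 0 -> 15
LT 108: heading 15 -> 123
LT 60: heading 123 -> 183
RT 144: heading 183 -> 39
FD 17: (15,-8) -> (28.211,2.698) [heading=39, draw]
BK 15: (28.211,2.698) -> (16.554,-6.741) [heading=39, draw]
LT 120: heading 39 -> 159
FD 8: (16.554,-6.741) -> (9.086,-3.874) [heading=159, draw]
RT 90: heading 159 -> 69
FD 2: (9.086,-3.874) -> (9.802,-2.007) [heading=69, draw]
LT 108: heading 69 -> 177
FD 3: (9.802,-2.007) -> (6.806,-1.85) [heading=177, draw]
Final: pos=(6.806,-1.85), heading=177, 6 segment(s) drawn
Segments drawn: 6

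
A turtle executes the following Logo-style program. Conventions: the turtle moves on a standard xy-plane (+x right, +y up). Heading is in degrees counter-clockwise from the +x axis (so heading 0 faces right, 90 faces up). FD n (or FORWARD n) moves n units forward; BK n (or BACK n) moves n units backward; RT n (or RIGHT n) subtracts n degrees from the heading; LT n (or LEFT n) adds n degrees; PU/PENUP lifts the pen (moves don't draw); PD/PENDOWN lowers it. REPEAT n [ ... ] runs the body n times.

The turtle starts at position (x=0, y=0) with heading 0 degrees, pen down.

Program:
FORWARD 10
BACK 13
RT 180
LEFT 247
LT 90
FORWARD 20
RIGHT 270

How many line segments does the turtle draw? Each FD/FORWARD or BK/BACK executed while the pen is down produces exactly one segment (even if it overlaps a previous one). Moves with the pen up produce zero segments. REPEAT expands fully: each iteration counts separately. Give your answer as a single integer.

Executing turtle program step by step:
Start: pos=(0,0), heading=0, pen down
FD 10: (0,0) -> (10,0) [heading=0, draw]
BK 13: (10,0) -> (-3,0) [heading=0, draw]
RT 180: heading 0 -> 180
LT 247: heading 180 -> 67
LT 90: heading 67 -> 157
FD 20: (-3,0) -> (-21.41,7.815) [heading=157, draw]
RT 270: heading 157 -> 247
Final: pos=(-21.41,7.815), heading=247, 3 segment(s) drawn
Segments drawn: 3

Answer: 3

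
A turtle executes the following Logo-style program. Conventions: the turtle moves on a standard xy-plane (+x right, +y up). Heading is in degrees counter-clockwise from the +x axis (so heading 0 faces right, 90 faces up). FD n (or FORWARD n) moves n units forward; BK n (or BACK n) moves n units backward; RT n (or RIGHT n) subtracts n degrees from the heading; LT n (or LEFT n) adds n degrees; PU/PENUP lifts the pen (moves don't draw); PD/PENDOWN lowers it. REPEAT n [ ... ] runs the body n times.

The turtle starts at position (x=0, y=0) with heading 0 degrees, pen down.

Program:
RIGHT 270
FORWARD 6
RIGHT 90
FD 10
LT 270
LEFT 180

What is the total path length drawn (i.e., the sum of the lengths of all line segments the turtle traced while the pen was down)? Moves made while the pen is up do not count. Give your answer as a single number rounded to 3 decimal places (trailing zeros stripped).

Executing turtle program step by step:
Start: pos=(0,0), heading=0, pen down
RT 270: heading 0 -> 90
FD 6: (0,0) -> (0,6) [heading=90, draw]
RT 90: heading 90 -> 0
FD 10: (0,6) -> (10,6) [heading=0, draw]
LT 270: heading 0 -> 270
LT 180: heading 270 -> 90
Final: pos=(10,6), heading=90, 2 segment(s) drawn

Segment lengths:
  seg 1: (0,0) -> (0,6), length = 6
  seg 2: (0,6) -> (10,6), length = 10
Total = 16

Answer: 16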